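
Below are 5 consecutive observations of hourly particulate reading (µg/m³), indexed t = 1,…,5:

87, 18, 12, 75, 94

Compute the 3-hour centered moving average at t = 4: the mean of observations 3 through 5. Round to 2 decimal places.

60.33

Sum of periods 3–5: 12 + 75 + 94 = 181
Divide by 3: 181 / 3 = 60.33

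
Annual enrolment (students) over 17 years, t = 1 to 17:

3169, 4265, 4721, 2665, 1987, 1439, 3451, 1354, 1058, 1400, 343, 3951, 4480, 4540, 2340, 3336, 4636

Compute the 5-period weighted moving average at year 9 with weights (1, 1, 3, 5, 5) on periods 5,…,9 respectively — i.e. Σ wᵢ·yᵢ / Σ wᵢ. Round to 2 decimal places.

1722.60

Weighted sum: 1·1987 + 1·1439 + 3·3451 + 5·1354 + 5·1058 = 1987 + 1439 + 10353 + 6770 + 5290 = 25839
Weight total: 1 + 1 + 3 + 5 + 5 = 15
WMA = 25839 / 15 = 1722.60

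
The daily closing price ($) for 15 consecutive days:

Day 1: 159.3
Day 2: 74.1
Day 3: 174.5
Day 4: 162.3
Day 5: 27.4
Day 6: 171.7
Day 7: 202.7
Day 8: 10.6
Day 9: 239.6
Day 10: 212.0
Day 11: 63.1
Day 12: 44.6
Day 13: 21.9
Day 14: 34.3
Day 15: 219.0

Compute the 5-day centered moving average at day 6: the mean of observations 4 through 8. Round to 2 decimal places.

Sum of periods 4–8: 162.3 + 27.4 + 171.7 + 202.7 + 10.6 = 574.7
Divide by 5: 574.7 / 5 = 114.94

114.94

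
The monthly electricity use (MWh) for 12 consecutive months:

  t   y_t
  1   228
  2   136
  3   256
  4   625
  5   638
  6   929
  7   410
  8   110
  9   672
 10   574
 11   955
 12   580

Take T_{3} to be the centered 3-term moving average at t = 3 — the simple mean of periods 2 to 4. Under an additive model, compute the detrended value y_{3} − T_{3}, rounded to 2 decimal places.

Trend T_3 = (136 + 256 + 625) / 3 = 1017/3 = 339.0000
Detrended value: 256 − 339.0000 = -83.00

-83.00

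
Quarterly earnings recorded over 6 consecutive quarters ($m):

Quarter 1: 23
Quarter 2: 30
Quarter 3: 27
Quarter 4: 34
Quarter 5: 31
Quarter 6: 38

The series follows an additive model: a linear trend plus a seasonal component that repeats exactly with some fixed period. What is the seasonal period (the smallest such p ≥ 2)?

First differences y_{t+1} − y_t: 7, -3, 7, -3, 7, …
The difference pattern repeats every 2 terms and not for any smaller step, so p = 2.

2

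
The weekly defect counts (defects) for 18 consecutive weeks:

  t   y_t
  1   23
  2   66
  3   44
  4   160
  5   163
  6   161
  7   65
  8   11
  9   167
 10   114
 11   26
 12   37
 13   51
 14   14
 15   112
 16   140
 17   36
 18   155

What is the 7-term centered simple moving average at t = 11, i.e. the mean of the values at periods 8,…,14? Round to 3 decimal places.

60.000

Sum of periods 8–14: 11 + 167 + 114 + 26 + 37 + 51 + 14 = 420
Divide by 7: 420 / 7 = 60.000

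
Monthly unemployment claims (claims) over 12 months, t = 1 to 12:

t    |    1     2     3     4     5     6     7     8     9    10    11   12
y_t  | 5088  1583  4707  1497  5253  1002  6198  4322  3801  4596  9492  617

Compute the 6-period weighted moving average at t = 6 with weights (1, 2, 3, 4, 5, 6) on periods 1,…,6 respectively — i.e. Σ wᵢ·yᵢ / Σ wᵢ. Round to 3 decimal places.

Weighted sum: 1·5088 + 2·1583 + 3·4707 + 4·1497 + 5·5253 + 6·1002 = 5088 + 3166 + 14121 + 5988 + 26265 + 6012 = 60640
Weight total: 1 + 2 + 3 + 4 + 5 + 6 = 21
WMA = 60640 / 21 = 2887.619

2887.619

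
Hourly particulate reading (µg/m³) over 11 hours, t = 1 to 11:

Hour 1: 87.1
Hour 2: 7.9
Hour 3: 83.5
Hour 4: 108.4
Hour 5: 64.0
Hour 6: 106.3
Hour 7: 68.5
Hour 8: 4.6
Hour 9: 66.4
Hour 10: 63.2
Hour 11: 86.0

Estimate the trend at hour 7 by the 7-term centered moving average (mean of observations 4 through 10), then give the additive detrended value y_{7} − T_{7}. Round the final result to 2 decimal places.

Trend T_7 = (108.4 + 64.0 + 106.3 + 68.5 + 4.6 + 66.4 + 63.2) / 7 = 481.4/7 = 68.7714
Detrended value: 68.5 − 68.7714 = -0.27

-0.27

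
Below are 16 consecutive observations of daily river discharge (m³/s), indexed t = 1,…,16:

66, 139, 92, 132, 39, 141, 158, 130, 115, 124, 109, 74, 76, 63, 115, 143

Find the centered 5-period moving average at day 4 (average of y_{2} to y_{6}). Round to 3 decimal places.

Sum of periods 2–6: 139 + 92 + 132 + 39 + 141 = 543
Divide by 5: 543 / 5 = 108.600

108.600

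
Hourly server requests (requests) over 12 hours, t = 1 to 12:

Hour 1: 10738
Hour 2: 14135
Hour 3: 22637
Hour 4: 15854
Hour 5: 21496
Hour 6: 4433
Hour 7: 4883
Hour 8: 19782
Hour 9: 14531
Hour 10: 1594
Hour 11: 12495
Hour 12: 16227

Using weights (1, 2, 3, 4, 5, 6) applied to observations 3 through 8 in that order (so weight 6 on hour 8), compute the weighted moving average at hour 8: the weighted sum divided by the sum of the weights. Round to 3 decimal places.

13317.714

Weighted sum: 1·22637 + 2·15854 + 3·21496 + 4·4433 + 5·4883 + 6·19782 = 22637 + 31708 + 64488 + 17732 + 24415 + 118692 = 279672
Weight total: 1 + 2 + 3 + 4 + 5 + 6 = 21
WMA = 279672 / 21 = 13317.714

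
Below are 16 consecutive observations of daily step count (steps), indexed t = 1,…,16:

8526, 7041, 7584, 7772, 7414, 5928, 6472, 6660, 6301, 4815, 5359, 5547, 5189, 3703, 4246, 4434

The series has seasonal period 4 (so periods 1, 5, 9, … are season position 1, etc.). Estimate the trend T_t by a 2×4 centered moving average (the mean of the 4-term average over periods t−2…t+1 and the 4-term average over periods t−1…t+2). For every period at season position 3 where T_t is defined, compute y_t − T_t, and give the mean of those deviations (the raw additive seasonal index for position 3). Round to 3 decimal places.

-7.542

Season position 3 occurs at t = 3, 7, 11 (where T_t is defined).
t=3: T_3 = 7591.75000; y_3 − T_3 = 7584 − 7591.75000 = -7.75000
t=7: T_7 = 6479.37500; y_7 − T_7 = 6472 − 6479.37500 = -7.37500
t=11: T_11 = 5366.50000; y_11 − T_11 = 5359 − 5366.50000 = -7.50000
Mean deviation: (-7.75000 + -7.37500 + -7.50000) / 3 = -7.542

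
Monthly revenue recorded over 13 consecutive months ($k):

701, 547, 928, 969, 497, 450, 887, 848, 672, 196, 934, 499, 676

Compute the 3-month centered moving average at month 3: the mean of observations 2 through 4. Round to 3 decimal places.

Sum of periods 2–4: 547 + 928 + 969 = 2444
Divide by 3: 2444 / 3 = 814.667

814.667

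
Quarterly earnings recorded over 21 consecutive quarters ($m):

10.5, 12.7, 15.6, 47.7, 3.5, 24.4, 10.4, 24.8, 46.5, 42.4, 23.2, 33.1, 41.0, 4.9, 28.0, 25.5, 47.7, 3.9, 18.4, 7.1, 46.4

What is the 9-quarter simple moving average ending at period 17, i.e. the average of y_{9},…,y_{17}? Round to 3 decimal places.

Sum of periods 9–17: 46.5 + 42.4 + 23.2 + 33.1 + 41.0 + 4.9 + 28.0 + 25.5 + 47.7 = 292.3
Divide by 9: 292.3 / 9 = 32.478

32.478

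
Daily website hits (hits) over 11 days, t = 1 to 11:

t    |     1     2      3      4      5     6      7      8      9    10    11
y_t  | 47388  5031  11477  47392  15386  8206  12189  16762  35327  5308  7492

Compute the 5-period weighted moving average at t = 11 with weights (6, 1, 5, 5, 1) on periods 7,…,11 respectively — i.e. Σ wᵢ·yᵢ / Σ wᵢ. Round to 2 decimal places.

16697.94

Weighted sum: 6·12189 + 1·16762 + 5·35327 + 5·5308 + 1·7492 = 73134 + 16762 + 176635 + 26540 + 7492 = 300563
Weight total: 6 + 1 + 5 + 5 + 1 = 18
WMA = 300563 / 18 = 16697.94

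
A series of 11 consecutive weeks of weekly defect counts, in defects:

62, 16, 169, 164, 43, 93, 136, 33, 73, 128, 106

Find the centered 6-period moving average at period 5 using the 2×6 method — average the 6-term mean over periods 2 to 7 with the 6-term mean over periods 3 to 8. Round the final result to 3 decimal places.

104.917

Sum over 2–7: 16 + 169 + 164 + 43 + 93 + 136 = 621
Sum over 3–8: 169 + 164 + 43 + 93 + 136 + 33 = 638
CMA at t=5 = (621 + 638) / (2·6) = 1259 / 12 = 104.917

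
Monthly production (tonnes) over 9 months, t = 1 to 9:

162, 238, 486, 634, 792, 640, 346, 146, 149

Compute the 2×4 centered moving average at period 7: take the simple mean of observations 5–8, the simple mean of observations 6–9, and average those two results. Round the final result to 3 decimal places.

400.625

Sum over 5–8: 792 + 640 + 346 + 146 = 1924
Sum over 6–9: 640 + 346 + 146 + 149 = 1281
CMA at t=7 = (1924 + 1281) / (2·4) = 3205 / 8 = 400.625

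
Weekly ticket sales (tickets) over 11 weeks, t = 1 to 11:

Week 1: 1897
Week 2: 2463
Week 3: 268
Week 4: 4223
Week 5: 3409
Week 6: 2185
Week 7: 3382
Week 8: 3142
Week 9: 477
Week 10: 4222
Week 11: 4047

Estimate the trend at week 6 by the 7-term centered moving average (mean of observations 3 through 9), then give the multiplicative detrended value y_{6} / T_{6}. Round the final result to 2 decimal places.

Trend T_6 = (268 + 4223 + 3409 + 2185 + 3382 + 3142 + 477) / 7 = 17086/7 = 2440.8571
Ratio to trend: 2185 / 2440.8571 = 0.90

0.90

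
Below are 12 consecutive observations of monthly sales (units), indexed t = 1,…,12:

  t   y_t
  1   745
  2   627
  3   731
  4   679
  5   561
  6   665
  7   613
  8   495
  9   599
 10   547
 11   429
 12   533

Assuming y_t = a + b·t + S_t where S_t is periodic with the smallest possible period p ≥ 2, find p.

First differences y_{t+1} − y_t: -118, 104, -52, -118, 104, -52, -118, 104, …
The difference pattern repeats every 3 terms and not for any smaller step, so p = 3.

3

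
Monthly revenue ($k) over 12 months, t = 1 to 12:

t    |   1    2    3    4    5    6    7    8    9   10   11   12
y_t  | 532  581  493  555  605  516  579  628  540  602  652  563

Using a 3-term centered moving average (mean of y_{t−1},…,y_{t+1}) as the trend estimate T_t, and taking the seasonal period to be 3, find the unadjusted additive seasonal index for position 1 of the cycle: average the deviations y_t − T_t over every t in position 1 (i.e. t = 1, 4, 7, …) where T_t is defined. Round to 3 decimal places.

Season position 1 occurs at t = 4, 7, 10 (where T_t is defined).
t=4: T_4 = 551.00000; y_4 − T_4 = 555 − 551.00000 = 4.00000
t=7: T_7 = 574.33333; y_7 − T_7 = 579 − 574.33333 = 4.66667
t=10: T_10 = 598.00000; y_10 − T_10 = 602 − 598.00000 = 4.00000
Mean deviation: (4.00000 + 4.66667 + 4.00000) / 3 = 4.222

4.222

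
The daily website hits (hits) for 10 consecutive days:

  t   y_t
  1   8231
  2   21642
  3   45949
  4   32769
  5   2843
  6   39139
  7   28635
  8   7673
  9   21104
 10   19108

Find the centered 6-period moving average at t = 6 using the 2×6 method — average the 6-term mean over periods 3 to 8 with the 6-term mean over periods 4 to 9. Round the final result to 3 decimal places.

Sum over 3–8: 45949 + 32769 + 2843 + 39139 + 28635 + 7673 = 157008
Sum over 4–9: 32769 + 2843 + 39139 + 28635 + 7673 + 21104 = 132163
CMA at t=6 = (157008 + 132163) / (2·6) = 289171 / 12 = 24097.583

24097.583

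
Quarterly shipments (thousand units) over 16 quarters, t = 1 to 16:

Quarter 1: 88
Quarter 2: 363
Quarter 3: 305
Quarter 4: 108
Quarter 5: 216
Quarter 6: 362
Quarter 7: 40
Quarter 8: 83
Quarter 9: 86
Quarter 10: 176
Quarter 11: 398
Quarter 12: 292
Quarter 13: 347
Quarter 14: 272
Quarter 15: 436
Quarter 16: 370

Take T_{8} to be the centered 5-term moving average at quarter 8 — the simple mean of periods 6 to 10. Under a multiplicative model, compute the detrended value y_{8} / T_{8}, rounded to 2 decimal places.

0.56

Trend T_8 = (362 + 40 + 83 + 86 + 176) / 5 = 747/5 = 149.4000
Ratio to trend: 83 / 149.4000 = 0.56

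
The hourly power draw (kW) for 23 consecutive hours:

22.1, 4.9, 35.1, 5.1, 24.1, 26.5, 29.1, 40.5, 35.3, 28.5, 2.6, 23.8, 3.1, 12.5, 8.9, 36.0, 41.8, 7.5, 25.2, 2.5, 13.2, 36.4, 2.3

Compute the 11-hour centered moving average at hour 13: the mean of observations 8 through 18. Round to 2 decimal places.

Sum of periods 8–18: 40.5 + 35.3 + 28.5 + 2.6 + 23.8 + 3.1 + 12.5 + 8.9 + 36.0 + 41.8 + 7.5 = 240.5
Divide by 11: 240.5 / 11 = 21.86

21.86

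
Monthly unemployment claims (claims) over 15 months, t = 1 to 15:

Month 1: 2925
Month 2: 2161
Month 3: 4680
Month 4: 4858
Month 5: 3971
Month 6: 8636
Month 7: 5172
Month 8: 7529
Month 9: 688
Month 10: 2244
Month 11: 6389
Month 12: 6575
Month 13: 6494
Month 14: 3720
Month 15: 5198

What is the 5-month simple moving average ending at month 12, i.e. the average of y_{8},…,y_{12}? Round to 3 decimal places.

4685.000

Sum of periods 8–12: 7529 + 688 + 2244 + 6389 + 6575 = 23425
Divide by 5: 23425 / 5 = 4685.000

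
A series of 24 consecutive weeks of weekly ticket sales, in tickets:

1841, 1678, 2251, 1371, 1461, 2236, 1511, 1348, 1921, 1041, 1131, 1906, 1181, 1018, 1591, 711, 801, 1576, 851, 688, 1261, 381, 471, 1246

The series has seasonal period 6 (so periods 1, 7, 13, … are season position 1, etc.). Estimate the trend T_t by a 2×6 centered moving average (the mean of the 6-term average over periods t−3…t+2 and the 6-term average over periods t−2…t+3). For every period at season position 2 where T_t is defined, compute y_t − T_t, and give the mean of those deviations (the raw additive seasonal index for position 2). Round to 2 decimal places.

-210.83

Season position 2 occurs at t = 8, 14, 20 (where T_t is defined).
t=8: T_8 = 1558.8333; y_8 − T_8 = 1348 − 1558.8333 = -210.8333
t=14: T_14 = 1228.8333; y_14 − T_14 = 1018 − 1228.8333 = -210.8333
t=20: T_20 = 898.8333; y_20 − T_20 = 688 − 898.8333 = -210.8333
Mean deviation: (-210.8333 + -210.8333 + -210.8333) / 3 = -210.83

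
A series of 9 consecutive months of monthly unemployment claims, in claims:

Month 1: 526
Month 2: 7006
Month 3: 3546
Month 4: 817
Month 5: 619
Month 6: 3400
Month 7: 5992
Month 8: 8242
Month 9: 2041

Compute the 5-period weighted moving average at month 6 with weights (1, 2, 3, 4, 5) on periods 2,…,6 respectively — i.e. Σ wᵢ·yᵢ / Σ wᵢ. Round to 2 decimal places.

Weighted sum: 1·7006 + 2·3546 + 3·817 + 4·619 + 5·3400 = 7006 + 7092 + 2451 + 2476 + 17000 = 36025
Weight total: 1 + 2 + 3 + 4 + 5 = 15
WMA = 36025 / 15 = 2401.67

2401.67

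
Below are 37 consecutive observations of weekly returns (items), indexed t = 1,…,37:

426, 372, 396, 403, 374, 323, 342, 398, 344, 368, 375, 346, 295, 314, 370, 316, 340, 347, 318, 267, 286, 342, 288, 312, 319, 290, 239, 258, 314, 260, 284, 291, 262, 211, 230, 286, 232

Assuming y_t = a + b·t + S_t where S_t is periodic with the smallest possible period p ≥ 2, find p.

First differences y_{t+1} − y_t: -54, 24, 7, -29, -51, 19, 56, -54, 24, 7, -29, -51, 19, 56, -54, 24, …
The difference pattern repeats every 7 terms and not for any smaller step, so p = 7.

7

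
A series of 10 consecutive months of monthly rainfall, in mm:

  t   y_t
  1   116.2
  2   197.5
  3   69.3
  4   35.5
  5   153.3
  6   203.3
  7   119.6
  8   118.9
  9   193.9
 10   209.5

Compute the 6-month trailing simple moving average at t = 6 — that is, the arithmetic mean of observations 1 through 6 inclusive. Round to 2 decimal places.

Sum of periods 1–6: 116.2 + 197.5 + 69.3 + 35.5 + 153.3 + 203.3 = 775.1
Divide by 6: 775.1 / 6 = 129.18

129.18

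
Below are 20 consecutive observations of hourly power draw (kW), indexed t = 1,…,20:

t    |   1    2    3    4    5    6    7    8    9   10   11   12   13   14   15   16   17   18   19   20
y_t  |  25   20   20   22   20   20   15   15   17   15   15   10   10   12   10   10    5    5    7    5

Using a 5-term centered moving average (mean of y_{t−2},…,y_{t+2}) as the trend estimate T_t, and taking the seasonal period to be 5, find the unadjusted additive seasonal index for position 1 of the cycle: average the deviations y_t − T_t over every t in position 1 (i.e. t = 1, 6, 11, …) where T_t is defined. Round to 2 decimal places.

1.60

Season position 1 occurs at t = 6, 11, 16 (where T_t is defined).
t=6: T_6 = 18.4000; y_6 − T_6 = 20 − 18.4000 = 1.6000
t=11: T_11 = 13.4000; y_11 − T_11 = 15 − 13.4000 = 1.6000
t=16: T_16 = 8.4000; y_16 − T_16 = 10 − 8.4000 = 1.6000
Mean deviation: (1.6000 + 1.6000 + 1.6000) / 3 = 1.60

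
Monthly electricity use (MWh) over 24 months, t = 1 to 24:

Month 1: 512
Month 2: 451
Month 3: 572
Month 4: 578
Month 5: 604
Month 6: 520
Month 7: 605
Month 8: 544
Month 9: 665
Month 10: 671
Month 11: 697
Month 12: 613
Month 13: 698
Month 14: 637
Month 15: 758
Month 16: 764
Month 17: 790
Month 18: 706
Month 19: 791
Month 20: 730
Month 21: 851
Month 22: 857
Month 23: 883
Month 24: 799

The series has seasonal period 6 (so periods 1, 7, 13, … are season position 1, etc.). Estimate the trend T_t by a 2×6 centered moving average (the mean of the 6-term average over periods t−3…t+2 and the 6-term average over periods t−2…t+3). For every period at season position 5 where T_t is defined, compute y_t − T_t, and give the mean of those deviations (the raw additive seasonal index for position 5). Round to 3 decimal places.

41.250

Season position 5 occurs at t = 5, 11, 17 (where T_t is defined).
t=5: T_5 = 562.75000; y_5 − T_5 = 604 − 562.75000 = 41.25000
t=11: T_11 = 655.75000; y_11 − T_11 = 697 − 655.75000 = 41.25000
t=17: T_17 = 748.75000; y_17 − T_17 = 790 − 748.75000 = 41.25000
Mean deviation: (41.25000 + 41.25000 + 41.25000) / 3 = 41.250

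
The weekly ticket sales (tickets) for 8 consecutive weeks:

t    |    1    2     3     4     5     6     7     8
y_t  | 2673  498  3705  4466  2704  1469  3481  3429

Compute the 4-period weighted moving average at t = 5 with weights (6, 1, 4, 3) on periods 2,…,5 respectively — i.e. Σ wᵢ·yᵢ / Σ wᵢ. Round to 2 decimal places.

2333.50

Weighted sum: 6·498 + 1·3705 + 4·4466 + 3·2704 = 2988 + 3705 + 17864 + 8112 = 32669
Weight total: 6 + 1 + 4 + 3 = 14
WMA = 32669 / 14 = 2333.50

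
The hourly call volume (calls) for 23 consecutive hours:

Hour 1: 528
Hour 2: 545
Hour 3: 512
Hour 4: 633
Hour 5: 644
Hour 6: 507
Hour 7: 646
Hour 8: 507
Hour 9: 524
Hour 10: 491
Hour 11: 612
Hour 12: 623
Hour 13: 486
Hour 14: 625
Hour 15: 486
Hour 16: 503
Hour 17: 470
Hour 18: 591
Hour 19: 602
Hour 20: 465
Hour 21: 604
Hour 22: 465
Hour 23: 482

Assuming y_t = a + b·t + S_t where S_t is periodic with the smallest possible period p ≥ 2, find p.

7

First differences y_{t+1} − y_t: 17, -33, 121, 11, -137, 139, -139, 17, -33, 121, 11, -137, 139, -139, 17, -33, …
The difference pattern repeats every 7 terms and not for any smaller step, so p = 7.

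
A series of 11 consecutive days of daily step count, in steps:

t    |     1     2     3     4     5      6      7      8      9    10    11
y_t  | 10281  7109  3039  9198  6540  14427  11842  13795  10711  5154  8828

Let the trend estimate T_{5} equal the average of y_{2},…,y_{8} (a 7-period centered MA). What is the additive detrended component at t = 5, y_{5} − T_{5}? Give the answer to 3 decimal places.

-2881.429

Trend T_5 = (7109 + 3039 + 9198 + 6540 + 14427 + 11842 + 13795) / 7 = 65950/7 = 9421.42857
Detrended value: 6540 − 9421.42857 = -2881.429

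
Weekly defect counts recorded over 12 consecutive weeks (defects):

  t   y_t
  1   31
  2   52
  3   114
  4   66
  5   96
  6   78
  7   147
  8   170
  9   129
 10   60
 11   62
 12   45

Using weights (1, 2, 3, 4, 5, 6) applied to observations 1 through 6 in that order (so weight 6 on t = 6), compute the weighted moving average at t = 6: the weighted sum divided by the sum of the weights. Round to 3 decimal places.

Weighted sum: 1·31 + 2·52 + 3·114 + 4·66 + 5·96 + 6·78 = 31 + 104 + 342 + 264 + 480 + 468 = 1689
Weight total: 1 + 2 + 3 + 4 + 5 + 6 = 21
WMA = 1689 / 21 = 80.429

80.429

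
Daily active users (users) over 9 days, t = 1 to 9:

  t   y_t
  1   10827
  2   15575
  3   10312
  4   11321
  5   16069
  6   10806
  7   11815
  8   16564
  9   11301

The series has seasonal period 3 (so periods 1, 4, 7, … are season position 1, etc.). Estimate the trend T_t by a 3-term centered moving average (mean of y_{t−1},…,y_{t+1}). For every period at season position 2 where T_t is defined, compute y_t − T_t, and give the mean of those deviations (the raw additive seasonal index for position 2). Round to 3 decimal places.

3337.111

Season position 2 occurs at t = 2, 5, 8 (where T_t is defined).
t=2: T_2 = 12238.00000; y_2 − T_2 = 15575 − 12238.00000 = 3337.00000
t=5: T_5 = 12732.00000; y_5 − T_5 = 16069 − 12732.00000 = 3337.00000
t=8: T_8 = 13226.66667; y_8 − T_8 = 16564 − 13226.66667 = 3337.33333
Mean deviation: (3337.00000 + 3337.00000 + 3337.33333) / 3 = 3337.111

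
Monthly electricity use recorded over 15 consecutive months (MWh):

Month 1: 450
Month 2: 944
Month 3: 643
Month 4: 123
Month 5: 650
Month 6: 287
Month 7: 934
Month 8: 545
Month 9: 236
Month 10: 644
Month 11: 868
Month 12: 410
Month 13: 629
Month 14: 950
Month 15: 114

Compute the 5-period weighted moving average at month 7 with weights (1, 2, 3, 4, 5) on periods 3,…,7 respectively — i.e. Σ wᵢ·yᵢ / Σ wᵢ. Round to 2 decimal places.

577.13

Weighted sum: 1·643 + 2·123 + 3·650 + 4·287 + 5·934 = 643 + 246 + 1950 + 1148 + 4670 = 8657
Weight total: 1 + 2 + 3 + 4 + 5 = 15
WMA = 8657 / 15 = 577.13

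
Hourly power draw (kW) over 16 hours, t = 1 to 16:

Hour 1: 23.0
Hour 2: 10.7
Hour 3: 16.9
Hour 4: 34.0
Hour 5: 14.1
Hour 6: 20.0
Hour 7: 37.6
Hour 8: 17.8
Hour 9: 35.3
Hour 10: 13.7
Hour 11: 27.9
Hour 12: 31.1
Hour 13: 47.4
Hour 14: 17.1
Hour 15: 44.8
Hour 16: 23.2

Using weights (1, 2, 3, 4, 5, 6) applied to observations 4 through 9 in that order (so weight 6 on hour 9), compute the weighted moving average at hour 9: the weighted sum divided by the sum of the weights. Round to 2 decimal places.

27.30

Weighted sum: 1·34.0 + 2·14.1 + 3·20.0 + 4·37.6 + 5·17.8 + 6·35.3 = 34.0 + 28.2 + 60.0 + 150.4 + 89.0 + 211.8 = 573.4
Weight total: 1 + 2 + 3 + 4 + 5 + 6 = 21
WMA = 573.4 / 21 = 27.30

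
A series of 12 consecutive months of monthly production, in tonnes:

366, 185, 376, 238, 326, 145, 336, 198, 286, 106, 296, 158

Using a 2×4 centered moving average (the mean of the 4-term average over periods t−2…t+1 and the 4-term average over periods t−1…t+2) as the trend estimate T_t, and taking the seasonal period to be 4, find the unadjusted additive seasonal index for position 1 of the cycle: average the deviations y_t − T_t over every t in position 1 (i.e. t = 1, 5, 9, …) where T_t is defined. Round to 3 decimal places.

Season position 1 occurs at t = 5, 9 (where T_t is defined).
t=5: T_5 = 266.25000; y_5 − T_5 = 326 − 266.25000 = 59.75000
t=9: T_9 = 226.50000; y_9 − T_9 = 286 − 226.50000 = 59.50000
Mean deviation: (59.75000 + 59.50000) / 2 = 59.625

59.625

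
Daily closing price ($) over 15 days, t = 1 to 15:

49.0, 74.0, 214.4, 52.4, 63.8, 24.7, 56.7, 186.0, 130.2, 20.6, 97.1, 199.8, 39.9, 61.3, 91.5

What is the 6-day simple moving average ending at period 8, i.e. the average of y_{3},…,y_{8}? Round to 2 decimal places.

Sum of periods 3–8: 214.4 + 52.4 + 63.8 + 24.7 + 56.7 + 186.0 = 598.0
Divide by 6: 598.0 / 6 = 99.67

99.67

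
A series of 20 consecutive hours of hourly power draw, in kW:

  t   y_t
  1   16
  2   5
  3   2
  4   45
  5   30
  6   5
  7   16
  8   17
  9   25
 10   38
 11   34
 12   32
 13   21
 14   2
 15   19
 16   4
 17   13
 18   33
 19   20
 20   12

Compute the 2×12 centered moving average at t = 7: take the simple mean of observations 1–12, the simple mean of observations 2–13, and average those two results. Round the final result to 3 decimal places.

22.292

Sum over 1–12: 16 + 5 + 2 + 45 + 30 + 5 + 16 + 17 + 25 + 38 + 34 + 32 = 265
Sum over 2–13: 5 + 2 + 45 + 30 + 5 + 16 + 17 + 25 + 38 + 34 + 32 + 21 = 270
CMA at t=7 = (265 + 270) / (2·12) = 535 / 24 = 22.292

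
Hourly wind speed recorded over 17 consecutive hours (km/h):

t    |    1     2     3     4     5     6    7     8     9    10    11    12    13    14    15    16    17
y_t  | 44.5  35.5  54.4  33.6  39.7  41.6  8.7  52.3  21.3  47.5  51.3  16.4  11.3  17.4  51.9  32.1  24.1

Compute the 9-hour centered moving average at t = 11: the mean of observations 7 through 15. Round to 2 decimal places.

30.90

Sum of periods 7–15: 8.7 + 52.3 + 21.3 + 47.5 + 51.3 + 16.4 + 11.3 + 17.4 + 51.9 = 278.1
Divide by 9: 278.1 / 9 = 30.90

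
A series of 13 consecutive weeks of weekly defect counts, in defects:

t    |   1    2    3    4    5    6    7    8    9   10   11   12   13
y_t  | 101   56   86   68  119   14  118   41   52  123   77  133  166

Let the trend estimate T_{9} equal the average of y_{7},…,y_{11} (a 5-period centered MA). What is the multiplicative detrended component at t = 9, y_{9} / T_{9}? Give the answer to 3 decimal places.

0.633

Trend T_9 = (118 + 41 + 52 + 123 + 77) / 5 = 411/5 = 82.20000
Ratio to trend: 52 / 82.20000 = 0.633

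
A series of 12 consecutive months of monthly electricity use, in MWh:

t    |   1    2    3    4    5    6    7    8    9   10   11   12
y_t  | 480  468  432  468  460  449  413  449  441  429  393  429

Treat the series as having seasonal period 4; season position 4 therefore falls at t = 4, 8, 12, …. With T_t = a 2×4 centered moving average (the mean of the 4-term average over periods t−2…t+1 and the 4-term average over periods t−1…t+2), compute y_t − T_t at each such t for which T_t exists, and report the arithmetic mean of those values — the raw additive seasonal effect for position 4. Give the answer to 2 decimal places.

13.44

Season position 4 occurs at t = 4, 8 (where T_t is defined).
t=4: T_4 = 454.6250; y_4 − T_4 = 468 − 454.6250 = 13.3750
t=8: T_8 = 435.5000; y_8 − T_8 = 449 − 435.5000 = 13.5000
Mean deviation: (13.3750 + 13.5000) / 2 = 13.44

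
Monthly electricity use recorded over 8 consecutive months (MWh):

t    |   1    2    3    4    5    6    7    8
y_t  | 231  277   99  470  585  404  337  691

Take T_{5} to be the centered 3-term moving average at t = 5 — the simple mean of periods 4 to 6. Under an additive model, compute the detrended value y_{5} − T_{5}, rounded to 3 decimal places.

Trend T_5 = (470 + 585 + 404) / 3 = 1459/3 = 486.33333
Detrended value: 585 − 486.33333 = 98.667

98.667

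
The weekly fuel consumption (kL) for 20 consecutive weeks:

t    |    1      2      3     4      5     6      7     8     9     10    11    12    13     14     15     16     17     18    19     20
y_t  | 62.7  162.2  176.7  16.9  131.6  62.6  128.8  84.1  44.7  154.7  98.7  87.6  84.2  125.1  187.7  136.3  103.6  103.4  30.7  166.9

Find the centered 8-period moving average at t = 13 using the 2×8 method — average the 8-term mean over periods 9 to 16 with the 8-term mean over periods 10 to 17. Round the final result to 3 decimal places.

118.556

Sum over 9–16: 44.7 + 154.7 + 98.7 + 87.6 + 84.2 + 125.1 + 187.7 + 136.3 = 919.0
Sum over 10–17: 154.7 + 98.7 + 87.6 + 84.2 + 125.1 + 187.7 + 136.3 + 103.6 = 977.9
CMA at t=13 = (919.0 + 977.9) / (2·8) = 1896.9 / 16 = 118.556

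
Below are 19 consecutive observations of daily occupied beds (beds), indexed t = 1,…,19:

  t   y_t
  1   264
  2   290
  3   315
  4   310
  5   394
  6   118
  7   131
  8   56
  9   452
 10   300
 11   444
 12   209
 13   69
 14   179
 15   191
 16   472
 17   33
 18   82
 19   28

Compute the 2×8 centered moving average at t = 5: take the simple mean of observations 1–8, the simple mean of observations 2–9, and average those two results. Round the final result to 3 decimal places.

Sum over 1–8: 264 + 290 + 315 + 310 + 394 + 118 + 131 + 56 = 1878
Sum over 2–9: 290 + 315 + 310 + 394 + 118 + 131 + 56 + 452 = 2066
CMA at t=5 = (1878 + 2066) / (2·8) = 3944 / 16 = 246.500

246.500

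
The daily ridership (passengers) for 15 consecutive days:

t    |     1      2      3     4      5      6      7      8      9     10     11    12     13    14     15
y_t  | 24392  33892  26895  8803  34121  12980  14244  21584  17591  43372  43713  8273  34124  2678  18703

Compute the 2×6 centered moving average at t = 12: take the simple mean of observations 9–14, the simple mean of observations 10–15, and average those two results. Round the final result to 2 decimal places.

25051.17

Sum over 9–14: 17591 + 43372 + 43713 + 8273 + 34124 + 2678 = 149751
Sum over 10–15: 43372 + 43713 + 8273 + 34124 + 2678 + 18703 = 150863
CMA at t=12 = (149751 + 150863) / (2·6) = 300614 / 12 = 25051.17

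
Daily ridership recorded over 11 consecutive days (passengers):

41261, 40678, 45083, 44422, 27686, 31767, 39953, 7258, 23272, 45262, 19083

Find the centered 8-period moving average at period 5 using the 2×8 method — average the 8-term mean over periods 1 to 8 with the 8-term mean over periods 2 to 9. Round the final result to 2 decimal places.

Sum over 1–8: 41261 + 40678 + 45083 + 44422 + 27686 + 31767 + 39953 + 7258 = 278108
Sum over 2–9: 40678 + 45083 + 44422 + 27686 + 31767 + 39953 + 7258 + 23272 = 260119
CMA at t=5 = (278108 + 260119) / (2·8) = 538227 / 16 = 33639.19

33639.19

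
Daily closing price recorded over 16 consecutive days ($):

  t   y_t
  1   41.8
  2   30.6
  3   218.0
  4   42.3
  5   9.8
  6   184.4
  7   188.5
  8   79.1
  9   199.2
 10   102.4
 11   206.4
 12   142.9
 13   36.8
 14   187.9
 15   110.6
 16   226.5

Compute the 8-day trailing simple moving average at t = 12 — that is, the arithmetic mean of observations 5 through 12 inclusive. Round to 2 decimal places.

139.09

Sum of periods 5–12: 9.8 + 184.4 + 188.5 + 79.1 + 199.2 + 102.4 + 206.4 + 142.9 = 1112.7
Divide by 8: 1112.7 / 8 = 139.09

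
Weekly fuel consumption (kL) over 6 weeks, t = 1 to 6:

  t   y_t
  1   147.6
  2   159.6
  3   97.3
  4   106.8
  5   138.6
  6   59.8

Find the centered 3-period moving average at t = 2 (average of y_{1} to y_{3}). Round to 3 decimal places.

Sum of periods 1–3: 147.6 + 159.6 + 97.3 = 404.5
Divide by 3: 404.5 / 3 = 134.833

134.833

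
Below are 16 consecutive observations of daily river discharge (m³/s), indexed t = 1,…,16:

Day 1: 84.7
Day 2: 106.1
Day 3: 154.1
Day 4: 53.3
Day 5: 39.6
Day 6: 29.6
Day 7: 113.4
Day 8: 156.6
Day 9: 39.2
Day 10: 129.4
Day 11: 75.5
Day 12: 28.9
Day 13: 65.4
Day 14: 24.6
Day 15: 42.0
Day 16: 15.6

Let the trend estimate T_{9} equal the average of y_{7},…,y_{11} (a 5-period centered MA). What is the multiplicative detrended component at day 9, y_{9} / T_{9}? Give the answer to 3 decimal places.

0.381

Trend T_9 = (113.4 + 156.6 + 39.2 + 129.4 + 75.5) / 5 = 514.1/5 = 102.82000
Ratio to trend: 39.2 / 102.82000 = 0.381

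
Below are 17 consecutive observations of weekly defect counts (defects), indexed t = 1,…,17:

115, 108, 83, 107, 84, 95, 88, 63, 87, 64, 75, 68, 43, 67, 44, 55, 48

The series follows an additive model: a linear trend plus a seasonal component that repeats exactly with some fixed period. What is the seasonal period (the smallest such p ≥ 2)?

First differences y_{t+1} − y_t: -7, -25, 24, -23, 11, -7, -25, 24, -23, 11, -7, -25, …
The difference pattern repeats every 5 terms and not for any smaller step, so p = 5.

5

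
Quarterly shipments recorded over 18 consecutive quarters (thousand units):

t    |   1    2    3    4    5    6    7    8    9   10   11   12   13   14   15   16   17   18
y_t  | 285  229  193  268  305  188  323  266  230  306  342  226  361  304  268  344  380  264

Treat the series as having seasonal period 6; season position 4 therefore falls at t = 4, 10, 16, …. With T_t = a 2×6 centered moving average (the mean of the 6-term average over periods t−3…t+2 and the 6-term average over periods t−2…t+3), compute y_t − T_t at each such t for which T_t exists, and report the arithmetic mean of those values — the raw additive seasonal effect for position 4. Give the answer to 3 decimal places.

20.417

Season position 4 occurs at t = 4, 10 (where T_t is defined).
t=4: T_4 = 247.83333; y_4 − T_4 = 268 − 247.83333 = 20.16667
t=10: T_10 = 285.33333; y_10 − T_10 = 306 − 285.33333 = 20.66667
Mean deviation: (20.16667 + 20.66667) / 2 = 20.417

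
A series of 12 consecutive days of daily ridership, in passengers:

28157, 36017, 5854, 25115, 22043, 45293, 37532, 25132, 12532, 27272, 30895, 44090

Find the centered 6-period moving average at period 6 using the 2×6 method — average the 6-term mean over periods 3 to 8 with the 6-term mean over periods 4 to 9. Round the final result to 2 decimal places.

27384.67

Sum over 3–8: 5854 + 25115 + 22043 + 45293 + 37532 + 25132 = 160969
Sum over 4–9: 25115 + 22043 + 45293 + 37532 + 25132 + 12532 = 167647
CMA at t=6 = (160969 + 167647) / (2·6) = 328616 / 12 = 27384.67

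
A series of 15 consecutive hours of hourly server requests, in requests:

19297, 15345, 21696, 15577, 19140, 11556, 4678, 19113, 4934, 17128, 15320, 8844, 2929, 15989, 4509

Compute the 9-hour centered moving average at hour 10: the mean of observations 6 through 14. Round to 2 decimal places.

11165.67

Sum of periods 6–14: 11556 + 4678 + 19113 + 4934 + 17128 + 15320 + 8844 + 2929 + 15989 = 100491
Divide by 9: 100491 / 9 = 11165.67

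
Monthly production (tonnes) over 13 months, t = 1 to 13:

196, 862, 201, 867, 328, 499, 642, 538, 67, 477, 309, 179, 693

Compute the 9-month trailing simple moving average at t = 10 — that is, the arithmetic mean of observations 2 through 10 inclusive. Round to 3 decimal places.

497.889

Sum of periods 2–10: 862 + 201 + 867 + 328 + 499 + 642 + 538 + 67 + 477 = 4481
Divide by 9: 4481 / 9 = 497.889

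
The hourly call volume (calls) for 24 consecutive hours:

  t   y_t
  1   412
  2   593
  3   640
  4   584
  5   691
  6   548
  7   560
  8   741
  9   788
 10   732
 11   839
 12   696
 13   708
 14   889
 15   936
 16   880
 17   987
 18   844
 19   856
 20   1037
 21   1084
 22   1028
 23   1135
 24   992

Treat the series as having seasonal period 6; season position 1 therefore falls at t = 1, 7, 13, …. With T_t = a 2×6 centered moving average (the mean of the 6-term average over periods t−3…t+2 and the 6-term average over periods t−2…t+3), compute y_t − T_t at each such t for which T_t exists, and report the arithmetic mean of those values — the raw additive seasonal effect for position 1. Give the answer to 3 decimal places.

Season position 1 occurs at t = 7, 13, 19 (where T_t is defined).
t=7: T_7 = 664.33333; y_7 − T_7 = 560 − 664.33333 = -104.33333
t=13: T_13 = 812.33333; y_13 − T_13 = 708 − 812.33333 = -104.33333
t=19: T_19 = 960.33333; y_19 − T_19 = 856 − 960.33333 = -104.33333
Mean deviation: (-104.33333 + -104.33333 + -104.33333) / 3 = -104.333

-104.333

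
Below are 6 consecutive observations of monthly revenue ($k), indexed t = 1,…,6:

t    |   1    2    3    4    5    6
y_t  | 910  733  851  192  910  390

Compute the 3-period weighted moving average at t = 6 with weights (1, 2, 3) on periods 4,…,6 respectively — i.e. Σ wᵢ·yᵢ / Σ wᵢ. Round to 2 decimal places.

530.33

Weighted sum: 1·192 + 2·910 + 3·390 = 192 + 1820 + 1170 = 3182
Weight total: 1 + 2 + 3 = 6
WMA = 3182 / 6 = 530.33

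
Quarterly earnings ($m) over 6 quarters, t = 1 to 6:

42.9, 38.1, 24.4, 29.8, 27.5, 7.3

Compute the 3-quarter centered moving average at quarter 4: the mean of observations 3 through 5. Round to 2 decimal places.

Sum of periods 3–5: 24.4 + 29.8 + 27.5 = 81.7
Divide by 3: 81.7 / 3 = 27.23

27.23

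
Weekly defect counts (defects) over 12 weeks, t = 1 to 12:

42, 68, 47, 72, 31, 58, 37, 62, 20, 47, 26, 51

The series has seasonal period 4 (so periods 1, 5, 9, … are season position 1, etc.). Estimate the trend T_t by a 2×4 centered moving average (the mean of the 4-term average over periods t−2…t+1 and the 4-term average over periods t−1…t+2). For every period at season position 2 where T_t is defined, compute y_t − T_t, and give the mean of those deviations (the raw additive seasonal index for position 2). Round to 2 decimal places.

Season position 2 occurs at t = 6, 10 (where T_t is defined).
t=6: T_6 = 48.2500; y_6 − T_6 = 58 − 48.2500 = 9.7500
t=10: T_10 = 37.3750; y_10 − T_10 = 47 − 37.3750 = 9.6250
Mean deviation: (9.7500 + 9.6250) / 2 = 9.69

9.69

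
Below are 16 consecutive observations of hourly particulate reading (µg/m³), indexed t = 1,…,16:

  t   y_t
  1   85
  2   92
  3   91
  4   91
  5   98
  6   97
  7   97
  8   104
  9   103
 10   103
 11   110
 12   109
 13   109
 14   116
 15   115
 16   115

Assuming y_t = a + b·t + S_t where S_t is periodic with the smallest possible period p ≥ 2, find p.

3

First differences y_{t+1} − y_t: 7, -1, 0, 7, -1, 0, 7, -1, …
The difference pattern repeats every 3 terms and not for any smaller step, so p = 3.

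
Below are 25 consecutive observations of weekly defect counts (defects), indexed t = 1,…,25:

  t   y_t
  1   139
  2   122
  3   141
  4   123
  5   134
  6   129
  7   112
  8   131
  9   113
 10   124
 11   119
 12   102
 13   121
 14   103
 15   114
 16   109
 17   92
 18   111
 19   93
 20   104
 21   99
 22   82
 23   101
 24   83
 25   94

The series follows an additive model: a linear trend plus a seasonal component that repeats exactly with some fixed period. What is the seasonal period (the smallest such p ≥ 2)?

First differences y_{t+1} − y_t: -17, 19, -18, 11, -5, -17, 19, -18, 11, -5, -17, 19, …
The difference pattern repeats every 5 terms and not for any smaller step, so p = 5.

5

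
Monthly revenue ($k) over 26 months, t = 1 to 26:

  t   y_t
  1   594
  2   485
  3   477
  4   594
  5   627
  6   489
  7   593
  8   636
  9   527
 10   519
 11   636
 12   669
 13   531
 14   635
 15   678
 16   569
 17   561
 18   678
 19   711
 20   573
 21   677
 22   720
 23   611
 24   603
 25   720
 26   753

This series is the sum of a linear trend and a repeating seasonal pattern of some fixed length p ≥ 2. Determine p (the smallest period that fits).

7

First differences y_{t+1} − y_t: -109, -8, 117, 33, -138, 104, 43, -109, -8, 117, 33, -138, 104, 43, -109, -8, …
The difference pattern repeats every 7 terms and not for any smaller step, so p = 7.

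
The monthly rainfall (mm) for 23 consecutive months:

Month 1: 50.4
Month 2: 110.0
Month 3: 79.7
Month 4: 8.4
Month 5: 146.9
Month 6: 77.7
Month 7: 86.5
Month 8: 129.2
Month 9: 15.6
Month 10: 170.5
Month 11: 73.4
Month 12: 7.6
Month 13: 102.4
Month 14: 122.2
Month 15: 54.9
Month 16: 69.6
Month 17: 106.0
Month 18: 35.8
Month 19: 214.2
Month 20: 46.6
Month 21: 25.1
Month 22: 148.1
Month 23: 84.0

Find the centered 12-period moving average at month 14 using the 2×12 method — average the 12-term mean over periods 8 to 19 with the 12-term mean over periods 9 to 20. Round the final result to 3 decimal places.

Sum over 8–19: 129.2 + 15.6 + 170.5 + 73.4 + 7.6 + 102.4 + 122.2 + 54.9 + 69.6 + 106.0 + 35.8 + 214.2 = 1101.4
Sum over 9–20: 15.6 + 170.5 + 73.4 + 7.6 + 102.4 + 122.2 + 54.9 + 69.6 + 106.0 + 35.8 + 214.2 + 46.6 = 1018.8
CMA at t=14 = (1101.4 + 1018.8) / (2·12) = 2120.2 / 24 = 88.342

88.342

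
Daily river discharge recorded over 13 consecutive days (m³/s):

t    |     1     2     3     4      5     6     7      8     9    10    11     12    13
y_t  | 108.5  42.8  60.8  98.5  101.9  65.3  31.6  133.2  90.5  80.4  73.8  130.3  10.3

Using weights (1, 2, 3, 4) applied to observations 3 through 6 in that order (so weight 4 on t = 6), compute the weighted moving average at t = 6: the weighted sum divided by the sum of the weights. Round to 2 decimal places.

82.47

Weighted sum: 1·60.8 + 2·98.5 + 3·101.9 + 4·65.3 = 60.8 + 197.0 + 305.7 + 261.2 = 824.7
Weight total: 1 + 2 + 3 + 4 = 10
WMA = 824.7 / 10 = 82.47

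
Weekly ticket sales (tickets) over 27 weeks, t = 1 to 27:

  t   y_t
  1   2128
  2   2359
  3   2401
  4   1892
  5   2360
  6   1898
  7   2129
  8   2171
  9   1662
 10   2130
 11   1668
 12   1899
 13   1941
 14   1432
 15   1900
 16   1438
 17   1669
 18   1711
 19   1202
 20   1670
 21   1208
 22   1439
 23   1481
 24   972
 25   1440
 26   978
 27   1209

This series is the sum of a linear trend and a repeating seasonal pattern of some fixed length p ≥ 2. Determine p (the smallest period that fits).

5

First differences y_{t+1} − y_t: 231, 42, -509, 468, -462, 231, 42, -509, 468, -462, 231, 42, …
The difference pattern repeats every 5 terms and not for any smaller step, so p = 5.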